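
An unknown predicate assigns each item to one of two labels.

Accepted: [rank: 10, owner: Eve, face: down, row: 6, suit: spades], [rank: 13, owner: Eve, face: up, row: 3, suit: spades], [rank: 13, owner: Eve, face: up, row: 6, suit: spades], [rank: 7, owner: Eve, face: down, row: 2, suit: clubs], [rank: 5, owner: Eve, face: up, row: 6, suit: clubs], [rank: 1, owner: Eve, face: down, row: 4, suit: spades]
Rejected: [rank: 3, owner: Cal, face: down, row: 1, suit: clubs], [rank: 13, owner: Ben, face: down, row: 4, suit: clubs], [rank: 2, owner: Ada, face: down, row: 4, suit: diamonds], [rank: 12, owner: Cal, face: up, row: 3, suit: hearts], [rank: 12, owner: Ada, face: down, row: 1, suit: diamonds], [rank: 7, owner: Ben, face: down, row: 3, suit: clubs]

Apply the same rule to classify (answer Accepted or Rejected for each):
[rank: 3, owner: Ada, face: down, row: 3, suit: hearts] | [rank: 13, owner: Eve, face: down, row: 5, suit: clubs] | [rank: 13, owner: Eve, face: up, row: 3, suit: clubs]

One predicate separates the groups cleanly: owner is Eve.

Rejected, Accepted, Accepted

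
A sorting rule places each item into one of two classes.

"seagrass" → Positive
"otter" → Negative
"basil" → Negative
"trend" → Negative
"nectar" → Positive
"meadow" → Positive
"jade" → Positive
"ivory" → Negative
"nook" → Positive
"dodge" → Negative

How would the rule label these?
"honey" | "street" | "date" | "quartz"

The common property of the 'Positive' items is: even length. No 'Negative' item has it.
"honey": Negative (length 5). "street": Positive (length 6). "date": Positive (length 4). "quartz": Positive (length 6).

Negative, Positive, Positive, Positive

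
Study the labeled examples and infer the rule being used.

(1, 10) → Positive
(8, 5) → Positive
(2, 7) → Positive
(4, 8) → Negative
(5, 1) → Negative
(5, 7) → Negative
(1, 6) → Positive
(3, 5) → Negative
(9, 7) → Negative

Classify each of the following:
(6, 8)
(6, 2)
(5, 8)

Negative, Negative, Positive

A rule that fits every label: sum is odd — true of each 'Positive' example, false of each 'Negative' one.
(6, 8): 6+8 = 14, does not fit → Negative.
(6, 2): 6+2 = 8, does not fit → Negative.
(5, 8): 5+8 = 13, passes → Positive.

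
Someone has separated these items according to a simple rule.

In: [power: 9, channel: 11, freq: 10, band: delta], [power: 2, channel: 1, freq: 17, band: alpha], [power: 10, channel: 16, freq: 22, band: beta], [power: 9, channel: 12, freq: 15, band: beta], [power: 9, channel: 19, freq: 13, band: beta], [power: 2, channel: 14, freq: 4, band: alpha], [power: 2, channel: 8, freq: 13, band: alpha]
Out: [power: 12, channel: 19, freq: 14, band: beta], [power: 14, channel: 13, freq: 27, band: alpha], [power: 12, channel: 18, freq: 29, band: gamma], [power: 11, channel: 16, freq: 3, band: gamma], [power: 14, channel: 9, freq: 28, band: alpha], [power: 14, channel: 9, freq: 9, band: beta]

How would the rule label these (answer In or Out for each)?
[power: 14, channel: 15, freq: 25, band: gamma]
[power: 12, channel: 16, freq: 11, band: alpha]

Out, Out

Every 'In' example satisfies: power ≤ 10. None of the 'Out' examples do.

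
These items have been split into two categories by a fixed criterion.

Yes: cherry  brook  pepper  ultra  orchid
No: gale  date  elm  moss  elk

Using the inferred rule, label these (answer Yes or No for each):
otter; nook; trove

Yes, No, Yes

All 'Yes' examples share one property — contains 'r' — and every 'No' example lacks it.
otter → has 'r' → Yes. nook → no 'r' → No. trove → has 'r' → Yes.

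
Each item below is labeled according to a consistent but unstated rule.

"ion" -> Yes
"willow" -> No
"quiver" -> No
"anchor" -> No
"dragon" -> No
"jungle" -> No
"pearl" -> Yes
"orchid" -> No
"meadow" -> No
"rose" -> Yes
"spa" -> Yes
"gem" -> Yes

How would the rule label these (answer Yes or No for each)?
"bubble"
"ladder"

No, No

The pattern is that an item is 'Yes' exactly when: length ≤ 5.
"bubble" → length 6 → No.
"ladder" → length 6 → No.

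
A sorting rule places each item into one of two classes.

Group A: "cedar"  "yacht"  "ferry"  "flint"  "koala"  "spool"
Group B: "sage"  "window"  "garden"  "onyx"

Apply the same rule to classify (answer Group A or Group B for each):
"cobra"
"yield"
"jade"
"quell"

Group A, Group A, Group B, Group A

Every 'Group A' example satisfies: odd length. None of the 'Group B' examples do.
"cobra": length 5 — has this property, so Group A.
"yield": length 5 — has this property, so Group A.
"jade": length 4 — does not pass, so Group B.
"quell": length 5 — has this property, so Group A.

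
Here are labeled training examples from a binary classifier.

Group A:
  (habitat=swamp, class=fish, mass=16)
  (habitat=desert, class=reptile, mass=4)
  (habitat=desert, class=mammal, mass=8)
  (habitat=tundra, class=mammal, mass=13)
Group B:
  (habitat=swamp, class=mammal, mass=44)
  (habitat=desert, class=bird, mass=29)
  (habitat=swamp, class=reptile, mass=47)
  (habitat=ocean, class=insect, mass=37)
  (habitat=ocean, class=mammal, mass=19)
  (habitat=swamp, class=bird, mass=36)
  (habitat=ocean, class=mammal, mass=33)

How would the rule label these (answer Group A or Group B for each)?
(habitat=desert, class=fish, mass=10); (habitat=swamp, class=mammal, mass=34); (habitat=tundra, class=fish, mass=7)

Group A, Group B, Group A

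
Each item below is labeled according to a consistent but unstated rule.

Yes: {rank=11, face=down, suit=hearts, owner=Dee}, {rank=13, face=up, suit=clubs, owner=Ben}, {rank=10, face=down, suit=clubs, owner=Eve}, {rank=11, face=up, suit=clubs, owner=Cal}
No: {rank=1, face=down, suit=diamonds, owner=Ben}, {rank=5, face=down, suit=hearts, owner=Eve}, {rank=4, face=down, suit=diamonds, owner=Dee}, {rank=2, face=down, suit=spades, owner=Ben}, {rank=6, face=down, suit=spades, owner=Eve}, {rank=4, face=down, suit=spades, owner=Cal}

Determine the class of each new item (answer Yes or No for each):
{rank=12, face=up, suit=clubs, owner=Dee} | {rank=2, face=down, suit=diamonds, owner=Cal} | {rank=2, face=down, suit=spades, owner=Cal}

Yes, No, No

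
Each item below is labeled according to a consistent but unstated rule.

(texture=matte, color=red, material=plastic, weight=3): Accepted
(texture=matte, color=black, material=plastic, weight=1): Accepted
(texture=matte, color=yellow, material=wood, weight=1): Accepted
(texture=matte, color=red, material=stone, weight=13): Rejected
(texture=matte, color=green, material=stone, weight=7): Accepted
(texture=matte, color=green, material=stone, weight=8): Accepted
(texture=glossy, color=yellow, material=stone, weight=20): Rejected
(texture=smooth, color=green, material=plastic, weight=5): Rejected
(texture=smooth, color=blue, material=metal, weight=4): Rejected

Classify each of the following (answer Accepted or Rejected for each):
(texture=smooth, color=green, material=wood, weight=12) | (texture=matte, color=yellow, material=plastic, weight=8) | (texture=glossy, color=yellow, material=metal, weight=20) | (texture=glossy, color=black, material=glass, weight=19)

The pattern is that an item is 'Accepted' exactly when: texture is matte AND weight ≤ 8.
(texture=smooth, color=green, material=wood, weight=12): Rejected (texture is smooth, weight = 12). (texture=matte, color=yellow, material=plastic, weight=8): Accepted (texture is matte, weight = 8). (texture=glossy, color=yellow, material=metal, weight=20): Rejected (texture is glossy, weight = 20). (texture=glossy, color=black, material=glass, weight=19): Rejected (texture is glossy, weight = 19).

Rejected, Accepted, Rejected, Rejected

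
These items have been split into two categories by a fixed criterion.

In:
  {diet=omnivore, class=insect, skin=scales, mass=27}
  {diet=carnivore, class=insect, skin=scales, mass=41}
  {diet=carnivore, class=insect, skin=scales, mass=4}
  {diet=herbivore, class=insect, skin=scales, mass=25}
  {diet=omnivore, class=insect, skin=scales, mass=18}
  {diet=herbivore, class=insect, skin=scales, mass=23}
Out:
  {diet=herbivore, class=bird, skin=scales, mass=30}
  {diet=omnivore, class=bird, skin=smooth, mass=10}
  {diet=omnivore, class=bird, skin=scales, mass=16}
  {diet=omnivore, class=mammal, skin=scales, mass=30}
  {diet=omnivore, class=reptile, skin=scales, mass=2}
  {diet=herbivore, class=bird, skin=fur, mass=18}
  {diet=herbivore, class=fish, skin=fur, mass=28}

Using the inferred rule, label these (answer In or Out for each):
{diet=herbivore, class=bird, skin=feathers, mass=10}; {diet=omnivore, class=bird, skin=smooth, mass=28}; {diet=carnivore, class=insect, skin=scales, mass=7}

Out, Out, In

'In' ⟺ class is insect.
{diet=herbivore, class=bird, skin=feathers, mass=10}: Out (class is bird). {diet=omnivore, class=bird, skin=smooth, mass=28}: Out (class is bird). {diet=carnivore, class=insect, skin=scales, mass=7}: In (class is insect).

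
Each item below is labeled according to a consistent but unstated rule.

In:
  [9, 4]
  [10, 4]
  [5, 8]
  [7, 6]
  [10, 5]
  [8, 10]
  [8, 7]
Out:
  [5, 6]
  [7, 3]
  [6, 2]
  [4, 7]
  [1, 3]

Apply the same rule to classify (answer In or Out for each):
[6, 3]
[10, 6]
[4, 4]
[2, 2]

Out, In, Out, Out

A rule that fits every label: sum ≥ 13 — true of each 'In' example, false of each 'Out' one.
[6, 3] — 6+3 = 9, hence Out. [10, 6] — 10+6 = 16, hence In. [4, 4] — 4+4 = 8, hence Out. [2, 2] — 2+2 = 4, hence Out.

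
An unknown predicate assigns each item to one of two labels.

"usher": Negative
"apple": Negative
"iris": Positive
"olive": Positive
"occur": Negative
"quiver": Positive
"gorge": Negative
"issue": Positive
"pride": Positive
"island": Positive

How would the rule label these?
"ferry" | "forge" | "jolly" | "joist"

Negative, Negative, Negative, Positive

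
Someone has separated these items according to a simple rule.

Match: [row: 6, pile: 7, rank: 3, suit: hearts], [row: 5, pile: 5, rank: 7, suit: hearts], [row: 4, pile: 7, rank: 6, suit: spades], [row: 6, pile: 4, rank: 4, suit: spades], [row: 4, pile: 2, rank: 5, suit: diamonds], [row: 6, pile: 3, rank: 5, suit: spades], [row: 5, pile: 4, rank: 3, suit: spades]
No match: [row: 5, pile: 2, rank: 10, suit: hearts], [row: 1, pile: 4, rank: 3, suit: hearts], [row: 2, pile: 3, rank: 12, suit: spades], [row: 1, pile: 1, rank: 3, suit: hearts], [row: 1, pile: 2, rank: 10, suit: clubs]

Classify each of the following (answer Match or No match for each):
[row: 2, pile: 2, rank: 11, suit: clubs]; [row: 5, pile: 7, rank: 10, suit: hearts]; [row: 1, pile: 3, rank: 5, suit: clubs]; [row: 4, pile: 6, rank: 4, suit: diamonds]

The rule appears to be: rank ≤ 7 AND row ≥ 2.
[row: 2, pile: 2, rank: 11, suit: clubs]: rank = 11, row = 2, does not pass → No match.
[row: 5, pile: 7, rank: 10, suit: hearts]: rank = 10, row = 5, does not pass → No match.
[row: 1, pile: 3, rank: 5, suit: clubs]: rank = 5, row = 1, does not pass → No match.
[row: 4, pile: 6, rank: 4, suit: diamonds]: rank = 4, row = 4, fits → Match.

No match, No match, No match, Match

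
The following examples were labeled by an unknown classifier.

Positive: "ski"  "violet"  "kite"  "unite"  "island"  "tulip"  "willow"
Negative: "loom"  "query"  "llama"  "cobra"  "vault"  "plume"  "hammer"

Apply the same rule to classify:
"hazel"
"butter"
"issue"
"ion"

Every 'Positive' example satisfies: contains 'i'. None of the 'Negative' examples do.
"hazel" → no 'i' → Negative.
"butter" → no 'i' → Negative.
"issue" → has 'i' → Positive.
"ion" → has 'i' → Positive.

Negative, Negative, Positive, Positive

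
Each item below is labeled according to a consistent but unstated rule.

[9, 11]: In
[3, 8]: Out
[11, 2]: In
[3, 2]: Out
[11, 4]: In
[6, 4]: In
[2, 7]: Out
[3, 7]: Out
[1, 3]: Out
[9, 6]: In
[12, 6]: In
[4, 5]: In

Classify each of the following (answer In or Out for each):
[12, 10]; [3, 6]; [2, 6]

Rule: first ≥ 4. This holds for each 'In' example and fails for each 'Out' one.
In: [12, 10], since first 12.
Out: [3, 6], since first 3.
Out: [2, 6], since first 2.

In, Out, Out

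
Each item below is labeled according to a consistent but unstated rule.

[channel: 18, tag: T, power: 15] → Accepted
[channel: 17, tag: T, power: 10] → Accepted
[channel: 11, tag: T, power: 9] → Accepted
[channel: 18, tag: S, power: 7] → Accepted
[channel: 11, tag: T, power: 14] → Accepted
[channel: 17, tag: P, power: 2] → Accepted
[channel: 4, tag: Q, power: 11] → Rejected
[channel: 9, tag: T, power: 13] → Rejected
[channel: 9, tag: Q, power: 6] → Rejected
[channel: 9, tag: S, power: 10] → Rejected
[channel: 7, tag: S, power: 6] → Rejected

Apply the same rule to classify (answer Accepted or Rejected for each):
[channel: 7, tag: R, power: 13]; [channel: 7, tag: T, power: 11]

Rejected, Rejected

The common property of the 'Accepted' items is: channel ≥ 11. No 'Rejected' item has it.
Rejected: [channel: 7, tag: R, power: 13], since channel = 7.
Rejected: [channel: 7, tag: T, power: 11], since channel = 7.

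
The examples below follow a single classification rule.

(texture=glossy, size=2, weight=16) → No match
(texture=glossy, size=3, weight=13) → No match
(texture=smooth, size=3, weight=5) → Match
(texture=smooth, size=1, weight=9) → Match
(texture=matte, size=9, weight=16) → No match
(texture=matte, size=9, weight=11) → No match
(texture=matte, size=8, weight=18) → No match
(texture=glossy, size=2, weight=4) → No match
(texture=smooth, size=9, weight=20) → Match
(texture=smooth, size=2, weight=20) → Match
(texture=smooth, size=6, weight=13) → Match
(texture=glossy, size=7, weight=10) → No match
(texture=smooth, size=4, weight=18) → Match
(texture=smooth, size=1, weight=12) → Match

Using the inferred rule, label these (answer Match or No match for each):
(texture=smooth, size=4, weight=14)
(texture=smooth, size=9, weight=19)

The classifier is using: texture is smooth.
(texture=smooth, size=4, weight=14): Match (texture is smooth). (texture=smooth, size=9, weight=19): Match (texture is smooth).

Match, Match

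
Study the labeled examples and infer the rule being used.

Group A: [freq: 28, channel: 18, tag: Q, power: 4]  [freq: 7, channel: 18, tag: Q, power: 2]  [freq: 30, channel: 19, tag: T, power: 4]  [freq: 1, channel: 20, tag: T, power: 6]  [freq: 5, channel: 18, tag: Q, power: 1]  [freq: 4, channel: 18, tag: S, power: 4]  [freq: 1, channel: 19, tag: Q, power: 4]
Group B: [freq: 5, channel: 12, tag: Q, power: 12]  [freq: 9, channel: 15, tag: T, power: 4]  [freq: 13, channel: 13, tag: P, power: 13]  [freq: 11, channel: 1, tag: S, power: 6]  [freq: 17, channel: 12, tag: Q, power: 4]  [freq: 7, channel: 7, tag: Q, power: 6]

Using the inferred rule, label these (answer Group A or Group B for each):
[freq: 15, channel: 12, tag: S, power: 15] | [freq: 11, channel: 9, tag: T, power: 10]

The simplest hypothesis consistent with all the labels is: channel ≥ 18.
[freq: 15, channel: 12, tag: S, power: 15]: channel = 12 — fails the rule, so Group B. [freq: 11, channel: 9, tag: T, power: 10]: channel = 9 — fails the rule, so Group B.

Group B, Group B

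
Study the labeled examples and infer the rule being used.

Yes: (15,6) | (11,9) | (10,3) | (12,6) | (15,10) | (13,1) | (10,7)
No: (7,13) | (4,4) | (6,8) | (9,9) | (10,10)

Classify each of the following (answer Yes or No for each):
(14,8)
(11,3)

Every 'Yes' example satisfies: first > second. None of the 'No' examples do.
(14,8): 14 > 8 — qualifies, so Yes. (11,3): 11 > 3 — qualifies, so Yes.

Yes, Yes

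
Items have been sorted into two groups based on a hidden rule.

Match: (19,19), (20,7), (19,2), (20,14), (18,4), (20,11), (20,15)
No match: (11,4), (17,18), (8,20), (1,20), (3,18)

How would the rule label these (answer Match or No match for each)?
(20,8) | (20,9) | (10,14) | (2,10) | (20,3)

A rule that fits every label: first ≥ 18 — true of each 'Match' example, false of each 'No match' one.
(20,8) → first 20 → Match. (20,9) → first 20 → Match. (10,14) → first 10 → No match. (2,10) → first 2 → No match. (20,3) → first 20 → Match.

Match, Match, No match, No match, Match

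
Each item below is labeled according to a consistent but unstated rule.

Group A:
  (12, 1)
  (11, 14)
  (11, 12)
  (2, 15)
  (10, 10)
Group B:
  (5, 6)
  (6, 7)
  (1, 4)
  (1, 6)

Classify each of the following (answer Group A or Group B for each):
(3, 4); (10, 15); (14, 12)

Group B, Group A, Group A

One predicate separates the groups cleanly: max ≥ 10.
(3, 4): max 4, doesn't match → Group B.
(10, 15): max 15, satisfies this → Group A.
(14, 12): max 14, satisfies this → Group A.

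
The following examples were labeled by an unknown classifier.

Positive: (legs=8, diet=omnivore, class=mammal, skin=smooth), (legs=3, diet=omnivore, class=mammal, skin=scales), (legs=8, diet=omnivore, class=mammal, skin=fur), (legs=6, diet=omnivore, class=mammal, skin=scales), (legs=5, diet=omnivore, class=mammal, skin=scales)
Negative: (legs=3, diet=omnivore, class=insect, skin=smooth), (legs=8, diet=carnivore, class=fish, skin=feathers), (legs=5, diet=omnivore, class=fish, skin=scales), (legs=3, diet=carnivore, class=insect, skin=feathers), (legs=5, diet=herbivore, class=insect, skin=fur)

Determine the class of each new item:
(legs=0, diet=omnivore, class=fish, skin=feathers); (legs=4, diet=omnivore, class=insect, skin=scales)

Negative, Negative

A rule that fits every label: class is mammal — true of each 'Positive' example, false of each 'Negative' one.
(legs=0, diet=omnivore, class=fish, skin=feathers) → class is fish → Negative. (legs=4, diet=omnivore, class=insect, skin=scales) → class is insect → Negative.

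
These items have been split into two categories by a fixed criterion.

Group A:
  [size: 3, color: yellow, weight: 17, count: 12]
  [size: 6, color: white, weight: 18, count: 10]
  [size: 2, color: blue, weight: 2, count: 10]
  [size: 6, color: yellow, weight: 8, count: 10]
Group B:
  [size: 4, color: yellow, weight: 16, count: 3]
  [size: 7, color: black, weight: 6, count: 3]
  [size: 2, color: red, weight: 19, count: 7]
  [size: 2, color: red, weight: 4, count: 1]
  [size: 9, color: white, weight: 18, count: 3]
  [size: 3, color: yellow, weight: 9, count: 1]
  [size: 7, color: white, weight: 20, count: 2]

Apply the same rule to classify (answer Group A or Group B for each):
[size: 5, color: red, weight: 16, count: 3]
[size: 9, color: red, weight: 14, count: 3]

The pattern is that an item is 'Group A' exactly when: count ≥ 10.
[size: 5, color: red, weight: 16, count: 3]: Group B (count = 3). [size: 9, color: red, weight: 14, count: 3]: Group B (count = 3).

Group B, Group B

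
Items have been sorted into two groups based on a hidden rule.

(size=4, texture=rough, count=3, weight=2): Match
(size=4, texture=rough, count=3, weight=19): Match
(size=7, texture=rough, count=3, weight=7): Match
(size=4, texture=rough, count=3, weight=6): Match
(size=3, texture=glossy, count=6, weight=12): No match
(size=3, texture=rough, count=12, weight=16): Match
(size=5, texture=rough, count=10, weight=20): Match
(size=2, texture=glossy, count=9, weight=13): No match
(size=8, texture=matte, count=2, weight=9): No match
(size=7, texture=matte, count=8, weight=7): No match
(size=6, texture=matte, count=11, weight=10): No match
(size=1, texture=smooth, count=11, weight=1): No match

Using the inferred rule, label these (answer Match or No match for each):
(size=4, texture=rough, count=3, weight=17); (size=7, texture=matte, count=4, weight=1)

Match, No match

The common property of the 'Match' items is: texture is rough. No 'No match' item has it.
(size=4, texture=rough, count=3, weight=17): texture is rough, has this property → Match. (size=7, texture=matte, count=4, weight=1): texture is matte, doesn't match → No match.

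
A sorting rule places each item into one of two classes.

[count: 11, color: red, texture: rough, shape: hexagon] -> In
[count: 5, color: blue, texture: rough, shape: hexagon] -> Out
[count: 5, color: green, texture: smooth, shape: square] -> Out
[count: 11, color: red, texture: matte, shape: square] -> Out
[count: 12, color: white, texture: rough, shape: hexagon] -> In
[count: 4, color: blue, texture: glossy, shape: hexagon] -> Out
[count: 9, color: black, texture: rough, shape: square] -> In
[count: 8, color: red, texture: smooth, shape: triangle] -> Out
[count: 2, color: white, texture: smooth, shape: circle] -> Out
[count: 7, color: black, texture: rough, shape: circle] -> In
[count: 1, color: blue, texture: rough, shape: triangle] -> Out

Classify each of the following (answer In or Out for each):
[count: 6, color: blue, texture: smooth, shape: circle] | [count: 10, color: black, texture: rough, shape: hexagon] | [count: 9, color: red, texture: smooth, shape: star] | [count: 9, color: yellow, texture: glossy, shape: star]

The simplest hypothesis consistent with all the labels is: texture is rough AND count ≥ 7.
[count: 6, color: blue, texture: smooth, shape: circle]: Out (texture is smooth, count = 6).
[count: 10, color: black, texture: rough, shape: hexagon]: In (texture is rough, count = 10).
[count: 9, color: red, texture: smooth, shape: star]: Out (texture is smooth, count = 9).
[count: 9, color: yellow, texture: glossy, shape: star]: Out (texture is glossy, count = 9).

Out, In, Out, Out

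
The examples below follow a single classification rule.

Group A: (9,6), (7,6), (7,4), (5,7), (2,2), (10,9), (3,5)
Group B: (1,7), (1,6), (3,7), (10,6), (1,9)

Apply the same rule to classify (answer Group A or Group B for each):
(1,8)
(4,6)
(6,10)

The pattern is that an item is 'Group A' exactly when: |first − second| ≤ 3.

Group B, Group A, Group B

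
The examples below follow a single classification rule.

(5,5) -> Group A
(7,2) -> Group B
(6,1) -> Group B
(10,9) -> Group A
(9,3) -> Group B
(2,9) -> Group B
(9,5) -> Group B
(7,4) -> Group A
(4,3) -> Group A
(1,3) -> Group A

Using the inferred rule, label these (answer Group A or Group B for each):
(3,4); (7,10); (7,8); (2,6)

Group A, Group A, Group A, Group B

The distinguishing property — |first − second| ≤ 3 — holds for all the 'Group A' cases and none of the 'Group B' cases.
(3,4) — |3−4| = 1, hence Group A. (7,10) — |7−10| = 3, hence Group A. (7,8) — |7−8| = 1, hence Group A. (2,6) — |2−6| = 4, hence Group B.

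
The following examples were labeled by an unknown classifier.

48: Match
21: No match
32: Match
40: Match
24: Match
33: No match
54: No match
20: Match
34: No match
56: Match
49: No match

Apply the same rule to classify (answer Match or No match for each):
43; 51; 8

No match, No match, Match

A rule that fits every label: multiple of 4 — true of each 'Match' example, false of each 'No match' one.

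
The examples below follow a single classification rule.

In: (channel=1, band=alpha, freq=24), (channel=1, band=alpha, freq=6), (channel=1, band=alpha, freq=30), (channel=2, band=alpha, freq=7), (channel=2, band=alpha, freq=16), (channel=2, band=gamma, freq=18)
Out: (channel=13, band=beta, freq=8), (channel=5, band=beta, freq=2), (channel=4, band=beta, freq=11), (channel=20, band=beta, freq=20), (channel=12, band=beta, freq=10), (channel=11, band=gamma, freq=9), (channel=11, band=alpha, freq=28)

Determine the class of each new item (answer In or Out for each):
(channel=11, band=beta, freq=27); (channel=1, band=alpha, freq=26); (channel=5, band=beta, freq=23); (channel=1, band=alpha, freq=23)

Every 'In' example satisfies: channel ≤ 2. None of the 'Out' examples do.

Out, In, Out, In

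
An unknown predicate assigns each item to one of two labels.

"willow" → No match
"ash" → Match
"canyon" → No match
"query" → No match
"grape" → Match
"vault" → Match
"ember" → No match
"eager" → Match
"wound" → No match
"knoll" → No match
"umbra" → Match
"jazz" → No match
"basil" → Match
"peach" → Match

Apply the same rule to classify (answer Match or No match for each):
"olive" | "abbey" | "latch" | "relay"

No match, Match, Match, Match

One predicate separates the groups cleanly: odd length AND contains 'a'.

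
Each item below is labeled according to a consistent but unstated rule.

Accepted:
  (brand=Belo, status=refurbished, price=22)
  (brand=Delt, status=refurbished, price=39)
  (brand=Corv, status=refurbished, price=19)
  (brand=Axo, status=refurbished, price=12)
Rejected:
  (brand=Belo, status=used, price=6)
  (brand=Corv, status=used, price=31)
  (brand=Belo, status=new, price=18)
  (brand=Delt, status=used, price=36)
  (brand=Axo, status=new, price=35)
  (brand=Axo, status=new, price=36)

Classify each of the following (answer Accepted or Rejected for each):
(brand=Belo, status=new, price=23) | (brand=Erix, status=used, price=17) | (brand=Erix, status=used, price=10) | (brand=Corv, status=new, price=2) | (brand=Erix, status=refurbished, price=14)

Rejected, Rejected, Rejected, Rejected, Accepted

The common property of the 'Accepted' items is: status is refurbished. No 'Rejected' item has it.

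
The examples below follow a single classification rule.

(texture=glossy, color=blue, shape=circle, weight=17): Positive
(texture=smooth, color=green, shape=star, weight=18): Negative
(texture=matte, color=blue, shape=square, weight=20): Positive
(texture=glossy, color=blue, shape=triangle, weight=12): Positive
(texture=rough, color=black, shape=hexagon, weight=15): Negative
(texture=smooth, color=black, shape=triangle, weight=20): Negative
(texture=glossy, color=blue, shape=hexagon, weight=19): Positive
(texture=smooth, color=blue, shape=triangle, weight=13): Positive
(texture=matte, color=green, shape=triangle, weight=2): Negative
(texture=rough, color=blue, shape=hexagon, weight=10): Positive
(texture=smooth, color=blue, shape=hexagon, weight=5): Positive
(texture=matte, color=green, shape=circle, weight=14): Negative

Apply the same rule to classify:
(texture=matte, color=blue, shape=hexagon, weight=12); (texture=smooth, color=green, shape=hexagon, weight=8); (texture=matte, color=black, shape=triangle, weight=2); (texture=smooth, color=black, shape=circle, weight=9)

Positive, Negative, Negative, Negative

The pattern is that an item is 'Positive' exactly when: color is blue.
(texture=matte, color=blue, shape=hexagon, weight=12): Positive (color is blue). (texture=smooth, color=green, shape=hexagon, weight=8): Negative (color is green). (texture=matte, color=black, shape=triangle, weight=2): Negative (color is black). (texture=smooth, color=black, shape=circle, weight=9): Negative (color is black).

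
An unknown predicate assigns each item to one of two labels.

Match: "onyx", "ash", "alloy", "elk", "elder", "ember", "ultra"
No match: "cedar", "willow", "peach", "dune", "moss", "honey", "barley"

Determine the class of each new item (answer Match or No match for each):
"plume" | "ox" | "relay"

No match, Match, No match

The pattern is that an item is 'Match' exactly when: starts with a vowel.
"plume": No match (starts with 'p').
"ox": Match (starts with 'o').
"relay": No match (starts with 'r').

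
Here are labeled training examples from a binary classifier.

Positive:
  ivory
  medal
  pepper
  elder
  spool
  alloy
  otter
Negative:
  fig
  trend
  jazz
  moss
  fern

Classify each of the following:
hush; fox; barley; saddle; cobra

The distinguishing property — has ≥ 2 vowels — holds for all the 'Positive' cases and none of the 'Negative' cases.

Negative, Negative, Positive, Positive, Positive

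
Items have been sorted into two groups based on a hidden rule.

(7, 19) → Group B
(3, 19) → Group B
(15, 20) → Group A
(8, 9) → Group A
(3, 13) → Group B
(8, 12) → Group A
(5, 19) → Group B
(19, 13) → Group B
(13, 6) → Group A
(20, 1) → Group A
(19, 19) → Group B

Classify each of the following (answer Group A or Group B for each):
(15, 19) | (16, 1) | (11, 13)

Group B, Group A, Group B

'Group A' ⟺ product is even.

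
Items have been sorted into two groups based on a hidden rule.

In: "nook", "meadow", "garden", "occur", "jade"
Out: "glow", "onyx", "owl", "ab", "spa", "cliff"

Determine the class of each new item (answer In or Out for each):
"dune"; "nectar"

In, In

The pattern is that an item is 'In' exactly when: has ≥ 2 vowels.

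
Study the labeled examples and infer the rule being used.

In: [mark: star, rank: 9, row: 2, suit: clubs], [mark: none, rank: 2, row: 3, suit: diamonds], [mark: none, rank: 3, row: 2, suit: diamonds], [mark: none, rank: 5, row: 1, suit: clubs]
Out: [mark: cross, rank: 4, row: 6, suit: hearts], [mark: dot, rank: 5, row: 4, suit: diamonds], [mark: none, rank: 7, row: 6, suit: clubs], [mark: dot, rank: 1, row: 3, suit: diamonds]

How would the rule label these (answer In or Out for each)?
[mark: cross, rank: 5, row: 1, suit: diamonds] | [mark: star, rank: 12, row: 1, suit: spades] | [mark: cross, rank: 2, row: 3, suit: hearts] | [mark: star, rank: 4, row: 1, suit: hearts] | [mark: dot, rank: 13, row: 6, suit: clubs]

The pattern is that an item is 'In' exactly when: row ≤ 3 AND rank ≥ 2.
[mark: cross, rank: 5, row: 1, suit: diamonds] → row = 1, rank = 5 → In. [mark: star, rank: 12, row: 1, suit: spades] → row = 1, rank = 12 → In. [mark: cross, rank: 2, row: 3, suit: hearts] → row = 3, rank = 2 → In. [mark: star, rank: 4, row: 1, suit: hearts] → row = 1, rank = 4 → In. [mark: dot, rank: 13, row: 6, suit: clubs] → row = 6, rank = 13 → Out.

In, In, In, In, Out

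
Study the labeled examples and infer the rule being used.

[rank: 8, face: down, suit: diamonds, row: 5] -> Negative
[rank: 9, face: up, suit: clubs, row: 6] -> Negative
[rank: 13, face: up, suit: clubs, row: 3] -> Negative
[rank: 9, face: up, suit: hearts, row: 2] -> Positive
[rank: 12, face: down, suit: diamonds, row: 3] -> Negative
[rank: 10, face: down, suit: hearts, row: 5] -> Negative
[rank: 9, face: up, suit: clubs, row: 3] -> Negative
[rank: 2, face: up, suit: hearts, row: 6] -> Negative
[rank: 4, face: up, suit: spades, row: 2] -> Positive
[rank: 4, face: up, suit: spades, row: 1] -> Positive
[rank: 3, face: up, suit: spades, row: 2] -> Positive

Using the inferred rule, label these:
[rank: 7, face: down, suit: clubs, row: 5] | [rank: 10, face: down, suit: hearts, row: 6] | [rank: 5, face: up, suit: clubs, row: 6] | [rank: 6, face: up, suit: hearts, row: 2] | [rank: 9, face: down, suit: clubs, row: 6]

Negative, Negative, Negative, Positive, Negative

The common property of the 'Positive' items is: row ≤ 2. No 'Negative' item has it.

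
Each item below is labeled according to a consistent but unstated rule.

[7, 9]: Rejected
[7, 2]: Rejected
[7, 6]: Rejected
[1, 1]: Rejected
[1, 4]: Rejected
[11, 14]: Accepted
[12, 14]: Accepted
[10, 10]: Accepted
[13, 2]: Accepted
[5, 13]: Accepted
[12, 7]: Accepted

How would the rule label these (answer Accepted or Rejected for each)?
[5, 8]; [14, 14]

Rejected, Accepted

The rule appears to be: max ≥ 10.
[5, 8]: Rejected (max 8). [14, 14]: Accepted (max 14).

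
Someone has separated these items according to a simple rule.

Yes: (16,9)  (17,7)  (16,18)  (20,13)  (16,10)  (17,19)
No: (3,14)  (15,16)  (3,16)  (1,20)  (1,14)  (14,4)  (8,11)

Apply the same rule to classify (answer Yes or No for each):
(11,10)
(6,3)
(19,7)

No, No, Yes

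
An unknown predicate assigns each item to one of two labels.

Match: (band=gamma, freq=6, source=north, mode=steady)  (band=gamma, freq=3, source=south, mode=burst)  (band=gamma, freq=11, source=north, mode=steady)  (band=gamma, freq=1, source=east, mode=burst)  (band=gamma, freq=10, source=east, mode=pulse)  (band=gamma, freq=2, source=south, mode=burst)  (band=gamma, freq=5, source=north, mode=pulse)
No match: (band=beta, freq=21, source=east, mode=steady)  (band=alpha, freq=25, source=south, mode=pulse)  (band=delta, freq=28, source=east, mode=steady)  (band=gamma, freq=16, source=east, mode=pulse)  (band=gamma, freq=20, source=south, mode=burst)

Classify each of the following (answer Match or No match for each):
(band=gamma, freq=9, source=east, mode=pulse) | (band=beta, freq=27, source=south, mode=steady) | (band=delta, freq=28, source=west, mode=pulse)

One predicate separates the groups cleanly: freq ≤ 11.
(band=gamma, freq=9, source=east, mode=pulse) → freq = 9 → Match. (band=beta, freq=27, source=south, mode=steady) → freq = 27 → No match. (band=delta, freq=28, source=west, mode=pulse) → freq = 28 → No match.

Match, No match, No match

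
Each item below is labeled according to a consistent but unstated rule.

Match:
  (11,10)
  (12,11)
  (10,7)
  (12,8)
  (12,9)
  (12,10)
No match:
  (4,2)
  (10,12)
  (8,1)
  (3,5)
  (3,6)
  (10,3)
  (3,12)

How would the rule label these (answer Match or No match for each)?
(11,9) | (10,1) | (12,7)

Match, No match, Match

The rule appears to be: first > second AND sum ≥ 15.
Match: (11,9), since 11 > 9, 11+9 = 20. No match: (10,1), since 10 > 1, 10+1 = 11. Match: (12,7), since 12 > 7, 12+7 = 19.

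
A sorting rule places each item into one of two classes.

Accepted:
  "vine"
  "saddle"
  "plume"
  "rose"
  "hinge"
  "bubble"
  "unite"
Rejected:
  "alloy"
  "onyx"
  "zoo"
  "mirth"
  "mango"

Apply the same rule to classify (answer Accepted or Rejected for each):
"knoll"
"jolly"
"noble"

Rejected, Rejected, Accepted

The distinguishing property — contains 'e' — holds for all the 'Accepted' cases and none of the 'Rejected' cases.
"knoll": Rejected (no 'e').
"jolly": Rejected (no 'e').
"noble": Accepted (has 'e').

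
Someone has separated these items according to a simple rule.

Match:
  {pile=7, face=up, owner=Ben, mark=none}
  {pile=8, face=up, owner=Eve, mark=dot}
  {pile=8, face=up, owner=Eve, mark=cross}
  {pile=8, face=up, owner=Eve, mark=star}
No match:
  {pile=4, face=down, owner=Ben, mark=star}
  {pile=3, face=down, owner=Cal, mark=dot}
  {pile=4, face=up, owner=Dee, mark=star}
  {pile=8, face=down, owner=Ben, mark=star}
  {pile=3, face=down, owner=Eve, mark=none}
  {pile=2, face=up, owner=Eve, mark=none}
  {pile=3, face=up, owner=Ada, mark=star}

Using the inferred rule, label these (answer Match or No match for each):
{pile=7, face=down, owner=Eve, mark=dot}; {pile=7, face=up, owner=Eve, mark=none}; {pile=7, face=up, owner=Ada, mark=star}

Every 'Match' example satisfies: face is up AND pile ≥ 7. None of the 'No match' examples do.
{pile=7, face=down, owner=Eve, mark=dot}: No match (face is down, pile = 7). {pile=7, face=up, owner=Eve, mark=none}: Match (face is up, pile = 7). {pile=7, face=up, owner=Ada, mark=star}: Match (face is up, pile = 7).

No match, Match, Match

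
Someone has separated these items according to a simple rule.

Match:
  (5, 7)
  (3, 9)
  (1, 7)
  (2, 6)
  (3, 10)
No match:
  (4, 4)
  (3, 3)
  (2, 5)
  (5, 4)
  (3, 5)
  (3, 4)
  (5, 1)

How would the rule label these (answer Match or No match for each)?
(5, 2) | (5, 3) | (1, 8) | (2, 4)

The simplest hypothesis consistent with all the labels is: second ≥ 6.

No match, No match, Match, No match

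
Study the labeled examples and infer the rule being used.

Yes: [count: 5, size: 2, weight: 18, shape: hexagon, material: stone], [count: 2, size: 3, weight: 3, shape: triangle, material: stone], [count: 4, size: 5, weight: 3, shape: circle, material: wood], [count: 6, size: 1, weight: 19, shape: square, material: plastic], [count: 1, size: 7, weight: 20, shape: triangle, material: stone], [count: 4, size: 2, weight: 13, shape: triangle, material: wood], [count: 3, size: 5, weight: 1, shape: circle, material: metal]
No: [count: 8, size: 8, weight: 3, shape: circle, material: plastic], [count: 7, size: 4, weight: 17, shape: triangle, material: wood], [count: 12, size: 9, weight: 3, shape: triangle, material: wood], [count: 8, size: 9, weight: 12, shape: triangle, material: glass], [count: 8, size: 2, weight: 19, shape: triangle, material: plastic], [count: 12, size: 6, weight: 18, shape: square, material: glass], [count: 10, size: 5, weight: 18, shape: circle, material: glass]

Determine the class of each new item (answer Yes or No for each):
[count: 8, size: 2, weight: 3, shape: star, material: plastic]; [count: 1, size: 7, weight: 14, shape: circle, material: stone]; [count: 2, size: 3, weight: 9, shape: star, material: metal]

The simplest hypothesis consistent with all the labels is: count ≤ 6.
[count: 8, size: 2, weight: 3, shape: star, material: plastic] — count = 8, hence No.
[count: 1, size: 7, weight: 14, shape: circle, material: stone] — count = 1, hence Yes.
[count: 2, size: 3, weight: 9, shape: star, material: metal] — count = 2, hence Yes.

No, Yes, Yes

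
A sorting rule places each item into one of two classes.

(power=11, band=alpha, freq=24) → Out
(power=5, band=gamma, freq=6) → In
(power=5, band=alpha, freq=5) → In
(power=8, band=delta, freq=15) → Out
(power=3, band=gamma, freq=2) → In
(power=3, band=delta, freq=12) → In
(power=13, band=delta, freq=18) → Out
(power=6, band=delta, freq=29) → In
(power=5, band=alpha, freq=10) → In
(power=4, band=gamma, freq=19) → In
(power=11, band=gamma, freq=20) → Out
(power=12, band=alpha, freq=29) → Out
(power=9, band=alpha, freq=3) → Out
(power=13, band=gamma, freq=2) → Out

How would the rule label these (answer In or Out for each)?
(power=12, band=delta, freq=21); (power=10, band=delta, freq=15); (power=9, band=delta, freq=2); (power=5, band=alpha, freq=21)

The classifier is using: power ≤ 6.
(power=12, band=delta, freq=21) — power = 12, hence Out. (power=10, band=delta, freq=15) — power = 10, hence Out. (power=9, band=delta, freq=2) — power = 9, hence Out. (power=5, band=alpha, freq=21) — power = 5, hence In.

Out, Out, Out, In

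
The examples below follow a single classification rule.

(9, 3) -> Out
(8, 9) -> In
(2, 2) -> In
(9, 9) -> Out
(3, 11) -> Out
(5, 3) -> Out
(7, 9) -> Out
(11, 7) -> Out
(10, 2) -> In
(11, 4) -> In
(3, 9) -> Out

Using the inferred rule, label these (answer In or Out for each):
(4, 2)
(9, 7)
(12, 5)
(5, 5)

The simplest hypothesis consistent with all the labels is: product is even.
(4, 2) → 4·2 = 8 → In. (9, 7) → 9·7 = 63 → Out. (12, 5) → 12·5 = 60 → In. (5, 5) → 5·5 = 25 → Out.

In, Out, In, Out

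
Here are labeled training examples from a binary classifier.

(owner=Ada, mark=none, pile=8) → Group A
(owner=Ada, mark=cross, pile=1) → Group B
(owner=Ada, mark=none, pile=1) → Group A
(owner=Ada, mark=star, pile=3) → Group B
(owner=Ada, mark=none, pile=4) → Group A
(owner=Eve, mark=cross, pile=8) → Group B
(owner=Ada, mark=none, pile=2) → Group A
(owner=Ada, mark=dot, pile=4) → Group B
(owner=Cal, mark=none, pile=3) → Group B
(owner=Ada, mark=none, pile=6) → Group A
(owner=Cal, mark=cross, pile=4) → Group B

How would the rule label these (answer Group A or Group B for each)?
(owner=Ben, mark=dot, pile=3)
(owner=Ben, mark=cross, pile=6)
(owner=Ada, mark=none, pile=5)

The common property of the 'Group A' items is: owner is Ada AND mark is none. No 'Group B' item has it.
(owner=Ben, mark=dot, pile=3) → owner is Ben, mark is dot → Group B.
(owner=Ben, mark=cross, pile=6) → owner is Ben, mark is cross → Group B.
(owner=Ada, mark=none, pile=5) → owner is Ada, mark is none → Group A.

Group B, Group B, Group A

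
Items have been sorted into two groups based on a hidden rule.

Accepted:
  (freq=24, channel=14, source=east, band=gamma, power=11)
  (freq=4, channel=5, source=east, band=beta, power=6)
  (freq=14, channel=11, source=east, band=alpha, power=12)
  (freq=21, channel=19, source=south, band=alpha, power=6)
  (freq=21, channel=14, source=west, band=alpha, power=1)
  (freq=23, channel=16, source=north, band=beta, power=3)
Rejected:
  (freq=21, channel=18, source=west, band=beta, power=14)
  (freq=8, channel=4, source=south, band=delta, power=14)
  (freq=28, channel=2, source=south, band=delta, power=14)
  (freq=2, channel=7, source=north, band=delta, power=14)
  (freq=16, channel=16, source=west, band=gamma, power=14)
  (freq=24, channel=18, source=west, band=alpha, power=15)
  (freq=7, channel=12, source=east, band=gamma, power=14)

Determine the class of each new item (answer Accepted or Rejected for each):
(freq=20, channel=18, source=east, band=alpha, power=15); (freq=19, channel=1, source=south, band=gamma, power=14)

The simplest hypothesis consistent with all the labels is: power ≤ 12.

Rejected, Rejected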